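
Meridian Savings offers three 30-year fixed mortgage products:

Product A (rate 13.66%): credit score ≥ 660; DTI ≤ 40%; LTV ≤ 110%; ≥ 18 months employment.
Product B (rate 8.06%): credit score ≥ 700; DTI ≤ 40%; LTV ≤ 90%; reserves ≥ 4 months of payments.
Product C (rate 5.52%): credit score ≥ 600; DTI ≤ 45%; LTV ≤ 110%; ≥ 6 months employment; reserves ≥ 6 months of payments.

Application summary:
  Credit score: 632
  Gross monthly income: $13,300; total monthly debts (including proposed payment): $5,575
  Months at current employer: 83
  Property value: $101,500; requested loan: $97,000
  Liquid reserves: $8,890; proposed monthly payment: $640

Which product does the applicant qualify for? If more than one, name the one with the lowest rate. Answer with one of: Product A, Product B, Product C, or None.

Product C

DTI = 5,575/13,300 = 41.9%.
LTV = 97,000/101,500 = 95.6%.
Reserves = 8,890/640 = 13.9 months.
Product A: score 632 < 660; DTI 41.9% > 40%; LTV 95.6% ≤ 110%; employment 83 ≥ 18 mo → does not qualify.
Product B: score 632 < 700; DTI 41.9% > 40%; LTV 95.6% > 90%; reserves 13.9 ≥ 4 mo → does not qualify.
Product C: score 632 ≥ 600; DTI 41.9% ≤ 45%; LTV 95.6% ≤ 110%; employment 83 ≥ 6 mo; reserves 13.9 ≥ 6 mo → qualifies.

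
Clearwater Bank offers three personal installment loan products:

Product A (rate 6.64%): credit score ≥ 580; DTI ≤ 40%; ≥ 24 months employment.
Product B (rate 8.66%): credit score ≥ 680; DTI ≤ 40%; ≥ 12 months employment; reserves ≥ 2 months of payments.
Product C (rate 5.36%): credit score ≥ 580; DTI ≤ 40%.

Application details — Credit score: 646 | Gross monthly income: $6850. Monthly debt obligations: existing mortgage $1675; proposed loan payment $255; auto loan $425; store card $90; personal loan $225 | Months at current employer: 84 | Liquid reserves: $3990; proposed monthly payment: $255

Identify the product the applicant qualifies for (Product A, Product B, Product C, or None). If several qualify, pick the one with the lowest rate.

Product C

Total debts = (1,675 + 255 + 425 + 90 + 225) = 2,670; DTI = 2,670/6,850 = 39%.
Reserves = 3,990/255 = 15.6 months.
Product A: score 646 ≥ 580; DTI 39% ≤ 40%; employment 84 ≥ 24 mo → qualifies.
Product B: score 646 < 680; DTI 39% ≤ 40%; employment 84 ≥ 12 mo; reserves 15.6 ≥ 2 mo → does not qualify.
Product C: score 646 ≥ 580; DTI 39% ≤ 40% → qualifies.
Qualifying: Product A, Product C. Lowest rate is 5.36% → Product C.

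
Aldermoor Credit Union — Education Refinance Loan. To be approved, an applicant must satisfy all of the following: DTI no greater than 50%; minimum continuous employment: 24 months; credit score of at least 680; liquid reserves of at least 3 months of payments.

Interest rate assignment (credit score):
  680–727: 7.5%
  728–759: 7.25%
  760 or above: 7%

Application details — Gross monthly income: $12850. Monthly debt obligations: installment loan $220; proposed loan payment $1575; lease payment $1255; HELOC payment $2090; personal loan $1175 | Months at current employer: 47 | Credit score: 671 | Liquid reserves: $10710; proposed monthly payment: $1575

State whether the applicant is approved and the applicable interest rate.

Denied

Credit score 671 < 680 (below minimum)
Total monthly debts = (220 + 1,575 + 1,255 + 2,090 + 1,175) = 6,315. DTI: 6,315 ÷ 12,850 = 49.1%, within the 50% cap
Employment 47 ≥ 24 months
Reserves = 10,710/1,575 = 6.8 months ≥ 3
Not all requirements met → denied.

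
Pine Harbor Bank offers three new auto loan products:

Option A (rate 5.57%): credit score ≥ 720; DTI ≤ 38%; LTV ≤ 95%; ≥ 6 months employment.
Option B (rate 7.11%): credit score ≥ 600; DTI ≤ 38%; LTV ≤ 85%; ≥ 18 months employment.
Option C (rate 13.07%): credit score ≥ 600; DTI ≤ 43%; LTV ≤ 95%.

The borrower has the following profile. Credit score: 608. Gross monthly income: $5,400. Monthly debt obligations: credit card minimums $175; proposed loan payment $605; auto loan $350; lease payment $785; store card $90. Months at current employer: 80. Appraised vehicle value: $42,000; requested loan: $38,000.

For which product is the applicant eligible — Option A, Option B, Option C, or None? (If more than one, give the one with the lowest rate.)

Option C

Total debts = (175 + 605 + 350 + 785 + 90) = 2,005; DTI = 2,005/5,400 = 37.1%.
LTV = 38,000/42,000 = 90.5%.
Option A: score 608 < 720; DTI 37.1% ≤ 38%; LTV 90.5% ≤ 95%; employment 80 ≥ 6 mo → does not qualify.
Option B: score 608 ≥ 600; DTI 37.1% ≤ 38%; LTV 90.5% > 85%; employment 80 ≥ 18 mo → does not qualify.
Option C: score 608 ≥ 600; DTI 37.1% ≤ 43%; LTV 90.5% ≤ 95% → qualifies.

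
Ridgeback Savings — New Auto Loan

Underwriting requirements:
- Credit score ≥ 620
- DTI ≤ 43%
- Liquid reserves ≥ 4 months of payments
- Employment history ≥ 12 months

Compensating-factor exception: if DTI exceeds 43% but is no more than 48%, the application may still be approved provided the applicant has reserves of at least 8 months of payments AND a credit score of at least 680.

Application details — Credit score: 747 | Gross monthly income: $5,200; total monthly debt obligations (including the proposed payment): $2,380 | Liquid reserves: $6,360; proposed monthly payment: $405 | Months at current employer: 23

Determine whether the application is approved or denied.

Credit score 747 ≥ 620 (meets base)
DTI = 2,380/5,200 = 45.8% > 43% — standard DTI limit exceeded.
Liquid reserves cover 6,360/405 = 15.7 months — ≥ 4 required
Employment 23 ≥ 12 months
45.8% falls in the override range (43%–48%), so the compensating-factor test applies.
Override check — reserves: 15.7 mo (ok); score: 747 (ok).
Both override conditions satisfied; DTI exception granted.

Approved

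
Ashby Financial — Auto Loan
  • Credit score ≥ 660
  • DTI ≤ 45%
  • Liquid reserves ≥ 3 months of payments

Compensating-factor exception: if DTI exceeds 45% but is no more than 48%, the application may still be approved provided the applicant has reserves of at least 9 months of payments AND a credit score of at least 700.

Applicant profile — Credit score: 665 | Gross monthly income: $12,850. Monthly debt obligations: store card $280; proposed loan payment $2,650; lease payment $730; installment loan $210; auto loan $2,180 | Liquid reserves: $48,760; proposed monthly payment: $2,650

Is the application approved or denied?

Credit score 665 ≥ 660 (meets base)
Total debts = (280 + 2,650 + 730 + 210 + 2,180) = 6,050. DTI: 6,050 ÷ 12,850 = 47.1%, over the 45% base limit.
Reserves: 48,760 ÷ 2,650 = 18.4 months (meets 3-month minimum)
DTI 47.1% is within the 45%–48% exception band; checking compensating factors.
Override check — reserves: 18.4 mo (ok); score: 665 (below 700).
Compensating-factor requirement not fully met.

Denied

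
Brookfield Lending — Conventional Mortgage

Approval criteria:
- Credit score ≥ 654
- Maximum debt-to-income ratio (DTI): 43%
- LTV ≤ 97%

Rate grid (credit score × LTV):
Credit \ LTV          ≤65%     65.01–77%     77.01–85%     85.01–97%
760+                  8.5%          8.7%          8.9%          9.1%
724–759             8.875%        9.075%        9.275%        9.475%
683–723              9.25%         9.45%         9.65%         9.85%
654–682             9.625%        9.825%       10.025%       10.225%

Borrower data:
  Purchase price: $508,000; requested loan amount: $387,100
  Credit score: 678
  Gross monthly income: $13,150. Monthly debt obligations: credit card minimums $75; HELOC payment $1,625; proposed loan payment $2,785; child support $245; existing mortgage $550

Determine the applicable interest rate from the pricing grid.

9.825%

Credit score 678 ≥ 654; Total monthly debts = (75 + 1,625 + 2,785 + 245 + 550) = 5,280. Debt-to-income = 5,280/13,150 = 40.2% — meets 43% limit
Loan-to-value = 387,100/508,000 = 76.2% — pass (97% max)
Credit 678 → row 654–682; LTV 76.2% → column 65.01–77%. Grid cell → 9.825%.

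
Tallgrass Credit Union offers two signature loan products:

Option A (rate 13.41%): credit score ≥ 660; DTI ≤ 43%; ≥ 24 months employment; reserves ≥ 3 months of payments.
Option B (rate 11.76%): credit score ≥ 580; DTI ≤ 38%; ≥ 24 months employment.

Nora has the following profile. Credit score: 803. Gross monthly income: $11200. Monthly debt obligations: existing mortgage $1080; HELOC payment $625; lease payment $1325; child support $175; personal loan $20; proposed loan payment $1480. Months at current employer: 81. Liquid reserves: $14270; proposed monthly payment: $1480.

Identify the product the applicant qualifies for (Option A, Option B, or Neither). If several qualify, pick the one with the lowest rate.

Total debts = (1,080 + 625 + 1,325 + 175 + 20 + 1,480) = 4,705; DTI = 4,705/11,200 = 42%.
Reserves = 14,270/1,480 = 9.6 months.
Option A: score 803 ≥ 660; DTI 42% ≤ 43%; employment 81 ≥ 24 mo; reserves 9.6 ≥ 3 mo → qualifies.
Option B: score 803 ≥ 580; DTI 42% > 38%; employment 81 ≥ 24 mo → does not qualify.

Option A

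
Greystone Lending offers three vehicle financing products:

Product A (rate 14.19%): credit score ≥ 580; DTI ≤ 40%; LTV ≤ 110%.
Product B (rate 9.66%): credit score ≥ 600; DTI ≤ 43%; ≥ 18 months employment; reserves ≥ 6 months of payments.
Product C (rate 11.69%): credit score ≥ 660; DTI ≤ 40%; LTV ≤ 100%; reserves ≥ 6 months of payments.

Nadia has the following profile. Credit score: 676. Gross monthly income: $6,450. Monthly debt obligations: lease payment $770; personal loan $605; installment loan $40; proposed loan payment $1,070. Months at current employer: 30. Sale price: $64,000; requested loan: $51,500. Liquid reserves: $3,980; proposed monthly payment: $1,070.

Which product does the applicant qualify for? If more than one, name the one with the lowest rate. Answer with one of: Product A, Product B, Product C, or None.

Total debts = (770 + 605 + 40 + 1,070) = 2,485; DTI = 2,485/6,450 = 38.5%.
LTV = 51,500/64,000 = 80.5%.
Reserves = 3,980/1,070 = 3.7 months.
Product A: score 676 ≥ 580; DTI 38.5% ≤ 40%; LTV 80.5% ≤ 110% → qualifies.
Product B: score 676 ≥ 600; DTI 38.5% ≤ 43%; employment 30 ≥ 18 mo; reserves 3.7 < 6 mo → does not qualify.
Product C: score 676 ≥ 660; DTI 38.5% ≤ 40%; LTV 80.5% ≤ 100%; reserves 3.7 < 6 mo → does not qualify.

Product A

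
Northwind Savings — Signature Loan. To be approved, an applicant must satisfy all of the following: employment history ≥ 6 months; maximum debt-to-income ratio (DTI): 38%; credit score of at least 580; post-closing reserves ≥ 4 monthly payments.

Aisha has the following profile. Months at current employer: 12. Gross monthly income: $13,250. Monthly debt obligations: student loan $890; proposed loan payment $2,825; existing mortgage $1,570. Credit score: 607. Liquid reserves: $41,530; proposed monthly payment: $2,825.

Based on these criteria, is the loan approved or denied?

Employment 12 ≥ 6 months
Total monthly debts = (890 + 2,825 + 1,570) = 5,285. Debt-to-income = 5,285/13,250 = 39.9% — over 38% limit
Credit score 607 ≥ 580 (meets)
Liquid reserves cover 41,530/2,825 = 14.7 months — ≥ 4 required
Fails on DTI.

Denied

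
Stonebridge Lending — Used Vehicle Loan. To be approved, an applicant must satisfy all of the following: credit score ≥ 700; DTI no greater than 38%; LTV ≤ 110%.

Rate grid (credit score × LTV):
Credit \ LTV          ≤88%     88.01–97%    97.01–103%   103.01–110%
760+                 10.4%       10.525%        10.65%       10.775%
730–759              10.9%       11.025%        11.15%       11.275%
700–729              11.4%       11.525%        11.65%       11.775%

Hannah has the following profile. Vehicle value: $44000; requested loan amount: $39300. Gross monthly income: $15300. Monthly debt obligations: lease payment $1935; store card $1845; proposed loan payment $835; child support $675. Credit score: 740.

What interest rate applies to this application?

Credit score 740 ≥ 700; Total monthly debts = (1,935 + 1,845 + 835 + 675) = 5,290. Debt-to-income = 5,290/15,300 = 34.6% — meets 38% limit
LTV = 39,300/44,000 = 89.3% ≤ 110%
Credit 740 → row 730–759; LTV 89.3% → column 88.01–97%. Grid cell → 11.025%.

11.025%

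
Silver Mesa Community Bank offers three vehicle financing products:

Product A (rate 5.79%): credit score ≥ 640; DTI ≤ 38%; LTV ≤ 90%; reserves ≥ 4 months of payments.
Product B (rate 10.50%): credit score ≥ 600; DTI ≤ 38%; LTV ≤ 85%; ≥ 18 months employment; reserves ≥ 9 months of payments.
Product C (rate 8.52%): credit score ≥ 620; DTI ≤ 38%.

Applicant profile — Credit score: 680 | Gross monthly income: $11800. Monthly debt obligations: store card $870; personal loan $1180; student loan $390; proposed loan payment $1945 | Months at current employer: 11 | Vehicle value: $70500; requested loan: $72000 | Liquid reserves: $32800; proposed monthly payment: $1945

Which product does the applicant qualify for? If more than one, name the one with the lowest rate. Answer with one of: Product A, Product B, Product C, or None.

Total debts = (870 + 1,180 + 390 + 1,945) = 4,385; DTI = 4,385/11,800 = 37.2%.
LTV = 72,000/70,500 = 102.1%.
Reserves = 32,800/1,945 = 16.9 months.
Product A: score 680 ≥ 640; DTI 37.2% ≤ 38%; LTV 102.1% > 90%; reserves 16.9 ≥ 4 mo → does not qualify.
Product B: score 680 ≥ 600; DTI 37.2% ≤ 38%; LTV 102.1% > 85%; employment 11 < 18 mo; reserves 16.9 ≥ 9 mo → does not qualify.
Product C: score 680 ≥ 620; DTI 37.2% ≤ 38% → qualifies.

Product C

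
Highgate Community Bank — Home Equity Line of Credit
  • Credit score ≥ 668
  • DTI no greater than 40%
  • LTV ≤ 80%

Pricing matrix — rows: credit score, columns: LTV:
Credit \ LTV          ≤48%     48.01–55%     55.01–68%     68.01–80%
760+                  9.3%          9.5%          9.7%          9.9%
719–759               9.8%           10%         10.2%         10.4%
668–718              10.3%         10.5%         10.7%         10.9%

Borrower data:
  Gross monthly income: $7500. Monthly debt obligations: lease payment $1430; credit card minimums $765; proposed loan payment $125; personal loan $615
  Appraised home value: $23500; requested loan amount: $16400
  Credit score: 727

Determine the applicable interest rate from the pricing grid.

10.4%

Credit score 727 ≥ 668; Total monthly debts = (1,430 + 765 + 125 + 615) = 2,935. DTI = 2,935/7,500 = 39.1% ≤ 40%
LTV: 16,400 ÷ 23,500 = 69.8%, within 80% cap
Row: 727 falls in 719–759. Column: 69.8% falls in 68.01–80%. Rate = 10.4%.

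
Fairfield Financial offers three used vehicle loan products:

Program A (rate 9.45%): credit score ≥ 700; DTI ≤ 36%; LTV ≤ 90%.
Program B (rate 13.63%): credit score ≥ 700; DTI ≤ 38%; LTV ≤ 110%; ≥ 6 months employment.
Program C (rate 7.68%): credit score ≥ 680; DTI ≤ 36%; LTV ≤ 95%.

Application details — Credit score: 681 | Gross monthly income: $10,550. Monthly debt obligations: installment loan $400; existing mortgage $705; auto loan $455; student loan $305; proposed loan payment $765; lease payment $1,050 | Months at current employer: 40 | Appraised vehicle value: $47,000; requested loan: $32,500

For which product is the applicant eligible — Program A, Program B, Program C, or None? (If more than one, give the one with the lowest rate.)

Total debts = (400 + 705 + 455 + 305 + 765 + 1,050) = 3,680; DTI = 3,680/10,550 = 34.9%.
LTV = 32,500/47,000 = 69.1%.
Program A: score 681 < 700; DTI 34.9% ≤ 36%; LTV 69.1% ≤ 90% → does not qualify.
Program B: score 681 < 700; DTI 34.9% ≤ 38%; LTV 69.1% ≤ 110%; employment 40 ≥ 6 mo → does not qualify.
Program C: score 681 ≥ 680; DTI 34.9% ≤ 36%; LTV 69.1% ≤ 95% → qualifies.

Program C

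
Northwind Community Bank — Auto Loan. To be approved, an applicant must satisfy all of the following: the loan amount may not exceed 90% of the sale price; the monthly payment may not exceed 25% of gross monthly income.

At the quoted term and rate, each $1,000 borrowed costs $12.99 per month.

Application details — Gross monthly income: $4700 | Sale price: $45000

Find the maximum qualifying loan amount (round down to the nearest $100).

$40,500

Payment cap: 25% × $4,700 = $1,175/month.
At $12.99 per $1,000, that supports 1,175/12.99 × 1,000 ≈ $90,454 → $90,400.
LTV cap: 90% × $45,000 = $40,500 → $40,500.
Binding constraint: loan-to-value.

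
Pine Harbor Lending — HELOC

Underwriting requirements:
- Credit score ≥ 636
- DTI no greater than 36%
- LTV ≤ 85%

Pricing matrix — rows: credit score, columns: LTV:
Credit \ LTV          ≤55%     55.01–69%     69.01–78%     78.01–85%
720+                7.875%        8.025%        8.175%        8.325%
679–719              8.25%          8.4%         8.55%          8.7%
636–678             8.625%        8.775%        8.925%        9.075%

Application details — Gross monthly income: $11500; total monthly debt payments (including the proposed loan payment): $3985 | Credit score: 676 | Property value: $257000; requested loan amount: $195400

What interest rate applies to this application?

8.925%

Credit score 676 ≥ 636; DTI: 3,985 ÷ 11,500 = 34.7%, within the 36% cap
LTV = 195,400/257,000 = 76% ≤ 85%
Row: 676 falls in 636–678. Column: 76% falls in 69.01–78%. Rate = 8.925%.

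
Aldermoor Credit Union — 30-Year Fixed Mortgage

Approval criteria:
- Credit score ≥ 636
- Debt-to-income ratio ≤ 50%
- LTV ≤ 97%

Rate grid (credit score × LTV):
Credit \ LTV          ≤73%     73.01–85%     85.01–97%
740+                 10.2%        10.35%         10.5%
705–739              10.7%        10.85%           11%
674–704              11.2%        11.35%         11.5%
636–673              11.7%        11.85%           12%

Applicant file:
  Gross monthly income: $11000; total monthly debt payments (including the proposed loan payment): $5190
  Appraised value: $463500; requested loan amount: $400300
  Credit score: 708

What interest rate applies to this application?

11%

Credit score 708 ≥ 636; DTI = 5,190/11,000 = 47.2% ≤ 50%
LTV = 400,300/463,500 = 86.4% ≤ 97%
Credit 708 → row 705–739; LTV 86.4% → column 85.01–97%. Grid cell → 11%.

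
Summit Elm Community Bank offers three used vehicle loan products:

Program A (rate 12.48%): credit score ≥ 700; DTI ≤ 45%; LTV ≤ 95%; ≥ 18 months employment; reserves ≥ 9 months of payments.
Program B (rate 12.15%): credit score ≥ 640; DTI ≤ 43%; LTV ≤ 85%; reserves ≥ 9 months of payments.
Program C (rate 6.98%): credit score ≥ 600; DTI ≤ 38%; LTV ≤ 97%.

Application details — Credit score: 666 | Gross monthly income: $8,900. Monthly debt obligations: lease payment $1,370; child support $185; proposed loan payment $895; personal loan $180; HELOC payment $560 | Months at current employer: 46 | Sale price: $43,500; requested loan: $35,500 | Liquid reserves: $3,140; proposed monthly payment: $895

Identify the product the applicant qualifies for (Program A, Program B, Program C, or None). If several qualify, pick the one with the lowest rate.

Total debts = (1,370 + 185 + 895 + 180 + 560) = 3,190; DTI = 3,190/8,900 = 35.8%.
LTV = 35,500/43,500 = 81.6%.
Reserves = 3,140/895 = 3.5 months.
Program A: score 666 < 700; DTI 35.8% ≤ 45%; LTV 81.6% ≤ 95%; employment 46 ≥ 18 mo; reserves 3.5 < 9 mo → does not qualify.
Program B: score 666 ≥ 640; DTI 35.8% ≤ 43%; LTV 81.6% ≤ 85%; reserves 3.5 < 9 mo → does not qualify.
Program C: score 666 ≥ 600; DTI 35.8% ≤ 38%; LTV 81.6% ≤ 97% → qualifies.

Program C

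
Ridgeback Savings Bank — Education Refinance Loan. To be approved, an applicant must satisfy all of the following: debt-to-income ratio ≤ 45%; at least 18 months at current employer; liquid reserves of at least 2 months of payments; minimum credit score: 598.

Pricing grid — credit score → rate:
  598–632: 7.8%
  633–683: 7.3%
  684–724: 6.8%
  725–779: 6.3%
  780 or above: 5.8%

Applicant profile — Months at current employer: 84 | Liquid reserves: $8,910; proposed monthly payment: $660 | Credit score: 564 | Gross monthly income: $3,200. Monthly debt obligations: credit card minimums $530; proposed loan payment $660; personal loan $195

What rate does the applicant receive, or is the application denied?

Credit score 564 < 598 (below minimum)
Employment 84 ≥ 18 months
Reserves: 8,910 ÷ 660 = 13.5 months (meets 2-month minimum)
Total monthly debts = (530 + 660 + 195) = 1,385. DTI = 1,385/3,200 = 43.3% ≤ 45%
Not all requirements met → denied.

Denied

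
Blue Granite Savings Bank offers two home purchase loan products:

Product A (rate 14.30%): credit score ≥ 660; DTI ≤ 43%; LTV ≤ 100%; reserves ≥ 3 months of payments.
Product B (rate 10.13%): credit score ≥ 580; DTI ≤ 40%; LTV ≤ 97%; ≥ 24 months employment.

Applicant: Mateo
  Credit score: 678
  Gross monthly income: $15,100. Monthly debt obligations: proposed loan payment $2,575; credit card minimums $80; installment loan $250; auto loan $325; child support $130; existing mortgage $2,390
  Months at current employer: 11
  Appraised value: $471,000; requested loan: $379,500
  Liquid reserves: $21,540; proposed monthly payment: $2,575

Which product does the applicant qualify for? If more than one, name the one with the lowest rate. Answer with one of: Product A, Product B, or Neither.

Total debts = (2,575 + 80 + 250 + 325 + 130 + 2,390) = 5,750; DTI = 5,750/15,100 = 38.1%.
LTV = 379,500/471,000 = 80.6%.
Reserves = 21,540/2,575 = 8.4 months.
Product A: score 678 ≥ 660; DTI 38.1% ≤ 43%; LTV 80.6% ≤ 100%; reserves 8.4 ≥ 3 mo → qualifies.
Product B: score 678 ≥ 580; DTI 38.1% ≤ 40%; LTV 80.6% ≤ 97%; employment 11 < 24 mo → does not qualify.

Product A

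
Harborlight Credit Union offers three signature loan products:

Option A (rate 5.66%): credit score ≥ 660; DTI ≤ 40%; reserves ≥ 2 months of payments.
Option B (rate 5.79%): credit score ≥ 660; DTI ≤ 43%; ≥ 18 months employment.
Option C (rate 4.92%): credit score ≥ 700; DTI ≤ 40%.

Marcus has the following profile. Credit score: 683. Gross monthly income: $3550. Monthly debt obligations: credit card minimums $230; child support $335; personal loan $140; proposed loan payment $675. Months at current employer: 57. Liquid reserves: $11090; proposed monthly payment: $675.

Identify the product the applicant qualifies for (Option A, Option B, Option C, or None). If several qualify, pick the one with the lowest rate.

Option A

Total debts = (230 + 335 + 140 + 675) = 1,380; DTI = 1,380/3,550 = 38.9%.
Reserves = 11,090/675 = 16.4 months.
Option A: score 683 ≥ 660; DTI 38.9% ≤ 40%; reserves 16.4 ≥ 2 mo → qualifies.
Option B: score 683 ≥ 660; DTI 38.9% ≤ 43%; employment 57 ≥ 18 mo → qualifies.
Option C: score 683 < 700; DTI 38.9% ≤ 40% → does not qualify.
Qualifying: Option A, Option B. Lowest rate is 5.66% → Option A.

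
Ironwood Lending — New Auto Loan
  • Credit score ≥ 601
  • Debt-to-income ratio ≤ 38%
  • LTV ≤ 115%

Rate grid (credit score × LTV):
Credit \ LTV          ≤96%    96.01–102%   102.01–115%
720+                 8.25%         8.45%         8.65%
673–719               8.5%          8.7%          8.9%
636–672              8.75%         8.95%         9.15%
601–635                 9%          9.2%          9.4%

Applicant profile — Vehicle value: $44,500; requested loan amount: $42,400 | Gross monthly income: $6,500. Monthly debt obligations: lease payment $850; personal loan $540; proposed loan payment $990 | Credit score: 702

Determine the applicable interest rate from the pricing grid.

Credit score 702 ≥ 601; Total monthly debts = (850 + 540 + 990) = 2,380. DTI: 2,380 ÷ 6,500 = 36.6%, within the 38% cap
Loan-to-value = 42,400/44,500 = 95.3% — pass (115% max)
Score 702 is in the 673–719 band; LTV 95.3% is in the ≤96% band → 8.5%.

8.5%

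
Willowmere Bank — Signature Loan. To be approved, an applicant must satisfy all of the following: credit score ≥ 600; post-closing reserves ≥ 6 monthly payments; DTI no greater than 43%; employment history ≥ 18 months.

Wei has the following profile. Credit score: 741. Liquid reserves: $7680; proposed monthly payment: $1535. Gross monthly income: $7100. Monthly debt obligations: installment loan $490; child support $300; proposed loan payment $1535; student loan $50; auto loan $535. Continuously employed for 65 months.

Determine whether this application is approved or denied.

Credit score 741 ≥ 600 (meets)
Reserves = 7,680/1,535 = 5.0 months < 6
Total monthly debts = (490 + 300 + 1,535 + 50 + 535) = 2,910. DTI = 2,910/7,100 = 41% ≤ 43%
Employment 65 ≥ 18 months
Fails on reserves.

Denied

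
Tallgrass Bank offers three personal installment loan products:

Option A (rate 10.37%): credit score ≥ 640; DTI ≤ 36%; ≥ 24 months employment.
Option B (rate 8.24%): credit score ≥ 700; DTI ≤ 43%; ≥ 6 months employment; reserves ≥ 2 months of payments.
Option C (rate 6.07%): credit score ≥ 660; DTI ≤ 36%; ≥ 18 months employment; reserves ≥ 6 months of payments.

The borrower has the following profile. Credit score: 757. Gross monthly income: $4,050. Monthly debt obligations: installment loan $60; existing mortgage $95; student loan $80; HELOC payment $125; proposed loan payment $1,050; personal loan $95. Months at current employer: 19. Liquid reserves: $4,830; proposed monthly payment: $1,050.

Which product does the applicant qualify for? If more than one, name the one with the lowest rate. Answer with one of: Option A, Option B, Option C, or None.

Option B

Total debts = (60 + 95 + 80 + 125 + 1,050 + 95) = 1,505; DTI = 1,505/4,050 = 37.2%.
Reserves = 4,830/1,050 = 4.6 months.
Option A: score 757 ≥ 640; DTI 37.2% > 36%; employment 19 < 24 mo → does not qualify.
Option B: score 757 ≥ 700; DTI 37.2% ≤ 43%; employment 19 ≥ 6 mo; reserves 4.6 ≥ 2 mo → qualifies.
Option C: score 757 ≥ 660; DTI 37.2% > 36%; employment 19 ≥ 18 mo; reserves 4.6 < 6 mo → does not qualify.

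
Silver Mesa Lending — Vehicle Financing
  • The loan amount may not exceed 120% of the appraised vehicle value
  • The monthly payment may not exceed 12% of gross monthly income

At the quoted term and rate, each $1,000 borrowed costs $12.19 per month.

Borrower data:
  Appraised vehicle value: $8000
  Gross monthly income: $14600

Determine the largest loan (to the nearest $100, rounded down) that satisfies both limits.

$9,600

Payment cap: 12% × $14,600 = $1,752/month.
At $12.19 per $1,000, that supports 1,752/12.19 × 1,000 ≈ $143,724 → $143,700.
LTV cap: 120% × $8,000 = $9,600 → $9,600.
Binding constraint: loan-to-value.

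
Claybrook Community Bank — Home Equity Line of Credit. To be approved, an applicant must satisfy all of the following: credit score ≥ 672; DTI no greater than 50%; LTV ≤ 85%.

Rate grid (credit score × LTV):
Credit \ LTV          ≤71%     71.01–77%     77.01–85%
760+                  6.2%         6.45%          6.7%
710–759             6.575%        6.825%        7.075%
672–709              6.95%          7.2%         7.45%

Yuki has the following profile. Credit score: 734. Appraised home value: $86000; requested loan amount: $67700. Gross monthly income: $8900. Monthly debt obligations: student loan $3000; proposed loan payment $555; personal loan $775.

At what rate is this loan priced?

7.075%

Credit score 734 ≥ 672; Total monthly debts = (3,000 + 555 + 775) = 4,330. DTI = 4,330/8,900 = 48.7% ≤ 50%
LTV: 67,700 ÷ 86,000 = 78.7%, within 85% cap
Score 734 is in the 710–759 band; LTV 78.7% is in the 77.01–85% band → 7.075%.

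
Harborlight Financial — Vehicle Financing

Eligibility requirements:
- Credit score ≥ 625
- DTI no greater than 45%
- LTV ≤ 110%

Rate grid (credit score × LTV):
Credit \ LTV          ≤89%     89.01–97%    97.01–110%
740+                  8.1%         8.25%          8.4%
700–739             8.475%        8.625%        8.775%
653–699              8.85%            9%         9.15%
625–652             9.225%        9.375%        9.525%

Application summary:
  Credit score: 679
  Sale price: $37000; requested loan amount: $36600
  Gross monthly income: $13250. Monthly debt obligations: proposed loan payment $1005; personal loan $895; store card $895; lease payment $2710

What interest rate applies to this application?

Credit score 679 ≥ 625; Total monthly debts = (1,005 + 895 + 895 + 2,710) = 5,505. DTI: 5,505 ÷ 13,250 = 41.5%, within the 45% cap
LTV = 36,600/37,000 = 98.9% ≤ 110%
Credit 679 → row 653–699; LTV 98.9% → column 97.01–110%. Grid cell → 9.15%.

9.15%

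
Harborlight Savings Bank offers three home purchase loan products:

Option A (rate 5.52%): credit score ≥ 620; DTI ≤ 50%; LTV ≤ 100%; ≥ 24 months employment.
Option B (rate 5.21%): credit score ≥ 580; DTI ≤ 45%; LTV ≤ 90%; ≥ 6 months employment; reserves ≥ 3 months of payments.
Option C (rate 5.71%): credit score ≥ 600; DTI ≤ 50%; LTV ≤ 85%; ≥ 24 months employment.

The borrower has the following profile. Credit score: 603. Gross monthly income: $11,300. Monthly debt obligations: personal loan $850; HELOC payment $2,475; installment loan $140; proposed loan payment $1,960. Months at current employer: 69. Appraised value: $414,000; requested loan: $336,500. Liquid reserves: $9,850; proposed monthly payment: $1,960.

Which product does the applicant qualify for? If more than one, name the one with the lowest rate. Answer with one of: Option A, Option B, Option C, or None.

Total debts = (850 + 2,475 + 140 + 1,960) = 5,425; DTI = 5,425/11,300 = 48%.
LTV = 336,500/414,000 = 81.3%.
Reserves = 9,850/1,960 = 5.0 months.
Option A: score 603 < 620; DTI 48% ≤ 50%; LTV 81.3% ≤ 100%; employment 69 ≥ 24 mo → does not qualify.
Option B: score 603 ≥ 580; DTI 48% > 45%; LTV 81.3% ≤ 90%; employment 69 ≥ 6 mo; reserves 5.0 ≥ 3 mo → does not qualify.
Option C: score 603 ≥ 600; DTI 48% ≤ 50%; LTV 81.3% ≤ 85%; employment 69 ≥ 24 mo → qualifies.

Option C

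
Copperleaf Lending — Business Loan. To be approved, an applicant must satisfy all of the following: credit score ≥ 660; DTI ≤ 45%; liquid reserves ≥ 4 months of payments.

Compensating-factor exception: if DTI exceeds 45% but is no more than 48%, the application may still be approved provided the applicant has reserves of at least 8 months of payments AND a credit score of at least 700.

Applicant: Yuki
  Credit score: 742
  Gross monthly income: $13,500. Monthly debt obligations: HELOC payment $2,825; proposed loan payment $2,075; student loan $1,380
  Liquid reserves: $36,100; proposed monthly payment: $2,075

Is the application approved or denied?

Approved

Credit score 742 ≥ 660 (meets base)
Total debts = (2,825 + 2,075 + 1,380) = 6,280. DTI: 6,280 ÷ 13,500 = 46.5%, over the 45% base limit.
Reserves = 36,100/2,075 = 17.4 months ≥ 4
DTI 46.5% is within the 45%–48% exception band; checking compensating factors.
Reserves 17.4 ≥ 8 months; credit score 742 ≥ 700.
Both override conditions satisfied; DTI exception granted.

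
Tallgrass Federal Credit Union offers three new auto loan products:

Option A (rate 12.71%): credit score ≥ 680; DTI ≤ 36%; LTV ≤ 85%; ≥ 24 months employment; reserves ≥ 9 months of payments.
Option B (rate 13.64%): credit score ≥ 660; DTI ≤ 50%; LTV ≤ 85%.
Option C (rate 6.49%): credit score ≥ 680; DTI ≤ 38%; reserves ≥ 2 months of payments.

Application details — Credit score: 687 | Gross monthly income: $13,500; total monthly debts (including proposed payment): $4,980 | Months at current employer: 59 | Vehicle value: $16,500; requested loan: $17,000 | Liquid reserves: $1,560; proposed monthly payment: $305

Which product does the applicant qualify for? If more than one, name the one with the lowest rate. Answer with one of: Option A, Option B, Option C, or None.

DTI = 4,980/13,500 = 36.9%.
LTV = 17,000/16,500 = 103%.
Reserves = 1,560/305 = 5.1 months.
Option A: score 687 ≥ 680; DTI 36.9% > 36%; LTV 103% > 85%; employment 59 ≥ 24 mo; reserves 5.1 < 9 mo → does not qualify.
Option B: score 687 ≥ 660; DTI 36.9% ≤ 50%; LTV 103% > 85% → does not qualify.
Option C: score 687 ≥ 680; DTI 36.9% ≤ 38%; reserves 5.1 ≥ 2 mo → qualifies.

Option C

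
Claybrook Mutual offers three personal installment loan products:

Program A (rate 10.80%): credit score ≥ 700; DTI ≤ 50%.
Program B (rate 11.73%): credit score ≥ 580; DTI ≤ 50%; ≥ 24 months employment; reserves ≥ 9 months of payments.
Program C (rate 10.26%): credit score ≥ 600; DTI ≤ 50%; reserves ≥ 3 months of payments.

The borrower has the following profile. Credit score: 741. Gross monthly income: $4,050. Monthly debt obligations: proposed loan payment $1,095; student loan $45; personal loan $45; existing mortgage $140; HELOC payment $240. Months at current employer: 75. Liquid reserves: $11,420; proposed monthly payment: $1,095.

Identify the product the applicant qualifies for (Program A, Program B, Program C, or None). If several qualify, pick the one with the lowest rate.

Total debts = (1,095 + 45 + 45 + 140 + 240) = 1,565; DTI = 1,565/4,050 = 38.6%.
Reserves = 11,420/1,095 = 10.4 months.
Program A: score 741 ≥ 700; DTI 38.6% ≤ 50% → qualifies.
Program B: score 741 ≥ 580; DTI 38.6% ≤ 50%; employment 75 ≥ 24 mo; reserves 10.4 ≥ 9 mo → qualifies.
Program C: score 741 ≥ 600; DTI 38.6% ≤ 50%; reserves 10.4 ≥ 3 mo → qualifies.
Qualifying: Program A, Program B, Program C. Lowest rate is 10.26% → Program C.

Program C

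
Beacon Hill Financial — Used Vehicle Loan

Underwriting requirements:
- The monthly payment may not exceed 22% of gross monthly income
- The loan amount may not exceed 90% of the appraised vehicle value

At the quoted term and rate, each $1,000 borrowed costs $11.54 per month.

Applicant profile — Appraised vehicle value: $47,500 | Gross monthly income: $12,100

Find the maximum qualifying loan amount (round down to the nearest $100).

Payment cap: 22% × $12,100 = $2,662/month.
At $11.54 per $1,000, that supports 2,662/11.54 × 1,000 ≈ $230,675 → $230,600.
LTV cap: 90% × $47,500 = $42,750 → $42,700.
Binding constraint: loan-to-value.

$42,700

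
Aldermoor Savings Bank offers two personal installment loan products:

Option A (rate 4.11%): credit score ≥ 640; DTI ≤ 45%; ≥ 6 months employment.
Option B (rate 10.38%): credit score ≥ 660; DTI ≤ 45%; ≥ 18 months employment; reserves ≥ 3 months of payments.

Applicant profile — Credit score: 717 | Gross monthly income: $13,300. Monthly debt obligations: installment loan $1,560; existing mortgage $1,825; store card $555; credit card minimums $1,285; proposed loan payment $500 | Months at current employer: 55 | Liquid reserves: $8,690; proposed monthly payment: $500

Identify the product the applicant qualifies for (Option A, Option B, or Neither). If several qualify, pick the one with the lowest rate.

Total debts = (1,560 + 1,825 + 555 + 1,285 + 500) = 5,725; DTI = 5,725/13,300 = 43%.
Reserves = 8,690/500 = 17.4 months.
Option A: score 717 ≥ 640; DTI 43% ≤ 45%; employment 55 ≥ 6 mo → qualifies.
Option B: score 717 ≥ 660; DTI 43% ≤ 45%; employment 55 ≥ 18 mo; reserves 17.4 ≥ 3 mo → qualifies.
Qualifying: Option A, Option B. Lowest rate is 4.11% → Option A.

Option A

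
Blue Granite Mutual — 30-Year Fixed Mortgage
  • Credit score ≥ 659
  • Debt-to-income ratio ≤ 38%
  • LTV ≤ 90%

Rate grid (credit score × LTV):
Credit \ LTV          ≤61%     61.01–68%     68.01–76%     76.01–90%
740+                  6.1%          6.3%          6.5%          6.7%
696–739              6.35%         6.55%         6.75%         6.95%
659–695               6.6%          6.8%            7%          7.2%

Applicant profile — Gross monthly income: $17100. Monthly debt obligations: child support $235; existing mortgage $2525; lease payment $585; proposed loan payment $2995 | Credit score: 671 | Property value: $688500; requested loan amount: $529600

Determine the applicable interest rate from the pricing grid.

7.2%

Credit score 671 ≥ 659; Total monthly debts = (235 + 2,525 + 585 + 2,995) = 6,340. DTI = 6,340/17,100 = 37.1% ≤ 38%
Loan-to-value = 529,600/688,500 = 76.9% — pass (90% max)
Score 671 is in the 659–695 band; LTV 76.9% is in the 76.01–90% band → 7.2%.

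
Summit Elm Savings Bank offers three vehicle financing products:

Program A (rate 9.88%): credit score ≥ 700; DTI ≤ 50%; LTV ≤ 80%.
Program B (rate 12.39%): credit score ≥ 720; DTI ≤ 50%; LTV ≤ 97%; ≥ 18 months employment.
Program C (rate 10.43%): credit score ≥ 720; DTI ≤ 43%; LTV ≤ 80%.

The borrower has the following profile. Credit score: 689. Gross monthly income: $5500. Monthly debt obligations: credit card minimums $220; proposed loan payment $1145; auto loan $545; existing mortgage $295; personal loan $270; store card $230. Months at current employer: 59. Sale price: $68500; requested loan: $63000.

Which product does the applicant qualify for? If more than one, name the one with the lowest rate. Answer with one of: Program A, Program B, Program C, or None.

None

Total debts = (220 + 1,145 + 545 + 295 + 270 + 230) = 2,705; DTI = 2,705/5,500 = 49.2%.
LTV = 63,000/68,500 = 92%.
Program A: score 689 < 700; DTI 49.2% ≤ 50%; LTV 92% > 80% → does not qualify.
Program B: score 689 < 720; DTI 49.2% ≤ 50%; LTV 92% ≤ 97%; employment 59 ≥ 18 mo → does not qualify.
Program C: score 689 < 720; DTI 49.2% > 43%; LTV 92% > 80% → does not qualify.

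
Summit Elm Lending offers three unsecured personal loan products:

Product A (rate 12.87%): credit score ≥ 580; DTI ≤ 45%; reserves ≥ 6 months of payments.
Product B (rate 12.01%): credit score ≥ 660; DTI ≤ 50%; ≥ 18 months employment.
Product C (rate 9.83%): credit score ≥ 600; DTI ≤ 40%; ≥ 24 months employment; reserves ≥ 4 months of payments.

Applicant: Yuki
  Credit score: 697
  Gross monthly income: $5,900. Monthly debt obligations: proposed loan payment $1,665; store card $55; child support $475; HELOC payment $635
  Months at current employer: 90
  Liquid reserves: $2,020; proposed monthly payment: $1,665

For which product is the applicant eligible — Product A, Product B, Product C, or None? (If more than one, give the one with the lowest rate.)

Total debts = (1,665 + 55 + 475 + 635) = 2,830; DTI = 2,830/5,900 = 48%.
Reserves = 2,020/1,665 = 1.2 months.
Product A: score 697 ≥ 580; DTI 48% > 45%; reserves 1.2 < 6 mo → does not qualify.
Product B: score 697 ≥ 660; DTI 48% ≤ 50%; employment 90 ≥ 18 mo → qualifies.
Product C: score 697 ≥ 600; DTI 48% > 40%; employment 90 ≥ 24 mo; reserves 1.2 < 4 mo → does not qualify.

Product B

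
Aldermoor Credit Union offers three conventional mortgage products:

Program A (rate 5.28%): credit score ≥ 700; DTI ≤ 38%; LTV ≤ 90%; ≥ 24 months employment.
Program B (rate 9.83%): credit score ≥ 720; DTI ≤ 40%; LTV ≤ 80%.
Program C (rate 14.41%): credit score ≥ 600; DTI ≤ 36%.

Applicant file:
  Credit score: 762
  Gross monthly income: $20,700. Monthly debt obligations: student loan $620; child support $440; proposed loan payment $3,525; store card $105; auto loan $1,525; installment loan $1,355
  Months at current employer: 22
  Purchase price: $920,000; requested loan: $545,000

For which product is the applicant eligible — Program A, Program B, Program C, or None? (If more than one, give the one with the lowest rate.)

Total debts = (620 + 440 + 3,525 + 105 + 1,525 + 1,355) = 7,570; DTI = 7,570/20,700 = 36.6%.
LTV = 545,000/920,000 = 59.2%.
Program A: score 762 ≥ 700; DTI 36.6% ≤ 38%; LTV 59.2% ≤ 90%; employment 22 < 24 mo → does not qualify.
Program B: score 762 ≥ 720; DTI 36.6% ≤ 40%; LTV 59.2% ≤ 80% → qualifies.
Program C: score 762 ≥ 600; DTI 36.6% > 36% → does not qualify.

Program B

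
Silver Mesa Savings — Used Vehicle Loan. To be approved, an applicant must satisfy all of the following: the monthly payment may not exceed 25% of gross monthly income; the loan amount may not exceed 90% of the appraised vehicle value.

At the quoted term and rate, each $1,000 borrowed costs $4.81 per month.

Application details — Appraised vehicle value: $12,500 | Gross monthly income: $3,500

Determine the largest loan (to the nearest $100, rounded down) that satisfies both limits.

$11,200

Payment cap: 25% × $3,500 = $875/month.
At $4.81 per $1,000, that supports 875/4.81 × 1,000 ≈ $181,912 → $181,900.
LTV cap: 90% × $12,500 = $11,250 → $11,200.
Binding constraint: loan-to-value.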